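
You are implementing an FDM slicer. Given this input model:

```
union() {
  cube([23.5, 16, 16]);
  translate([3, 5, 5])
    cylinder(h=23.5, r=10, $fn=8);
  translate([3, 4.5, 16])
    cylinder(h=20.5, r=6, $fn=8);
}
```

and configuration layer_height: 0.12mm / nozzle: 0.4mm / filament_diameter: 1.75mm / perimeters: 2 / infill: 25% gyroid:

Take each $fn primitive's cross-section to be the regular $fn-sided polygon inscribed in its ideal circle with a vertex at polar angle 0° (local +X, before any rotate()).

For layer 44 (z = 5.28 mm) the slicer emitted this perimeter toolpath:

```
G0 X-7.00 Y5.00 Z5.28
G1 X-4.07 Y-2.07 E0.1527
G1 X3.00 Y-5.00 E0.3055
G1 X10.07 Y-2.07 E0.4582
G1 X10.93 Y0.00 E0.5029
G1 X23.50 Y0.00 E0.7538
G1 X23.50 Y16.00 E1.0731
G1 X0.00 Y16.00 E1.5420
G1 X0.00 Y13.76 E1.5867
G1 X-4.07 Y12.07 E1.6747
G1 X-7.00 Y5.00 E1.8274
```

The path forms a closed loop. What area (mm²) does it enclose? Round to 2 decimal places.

500.15 mm²

Apply the shoelace formula to the sequence of (X, Y) vertices; enclosed area = 500.15 mm².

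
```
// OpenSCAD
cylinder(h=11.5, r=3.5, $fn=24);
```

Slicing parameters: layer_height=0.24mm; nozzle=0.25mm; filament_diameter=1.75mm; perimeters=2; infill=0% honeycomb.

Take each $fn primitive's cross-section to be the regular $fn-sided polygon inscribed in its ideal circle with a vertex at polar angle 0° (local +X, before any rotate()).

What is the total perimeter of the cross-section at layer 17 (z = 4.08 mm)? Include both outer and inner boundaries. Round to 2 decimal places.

At z = 4.08 mm: the cylinder: section is a regular 24-gon, circumradius r=3.5 (perimeter = 2·24·3.500·sin(180°/24) = 21.93 mm). Overall, the cross-section is a single solid region. Total boundary length (outer) = 21.93 mm.

21.93 mm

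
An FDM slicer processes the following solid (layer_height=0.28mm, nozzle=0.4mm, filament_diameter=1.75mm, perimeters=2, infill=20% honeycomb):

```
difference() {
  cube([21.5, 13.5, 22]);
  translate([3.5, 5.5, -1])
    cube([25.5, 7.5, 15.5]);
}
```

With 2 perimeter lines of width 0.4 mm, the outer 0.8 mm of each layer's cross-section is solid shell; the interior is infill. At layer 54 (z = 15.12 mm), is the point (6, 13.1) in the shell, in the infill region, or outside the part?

shell

At z = 15.12 mm: the 21.5×13.5 cube contributes its full rectangle; the cube at (3.5, 5.5) does not reach this height (z outside [-1, 14.5]); Subtracting the remaining from the first: none of the subtracted shapes is present at this height, so the 21.5×13.5 cube is unchanged — 1 connected region. Overall, the cross-section is a single solid region. The nearest boundary edge runs (21.50, 13.50)→(0.00, 13.50); distance from the point to it = 0.40 mm. The point is inside the cross-section, 0.40 mm from the nearest boundary — within the 0.8 mm shell band (2 × 0.4).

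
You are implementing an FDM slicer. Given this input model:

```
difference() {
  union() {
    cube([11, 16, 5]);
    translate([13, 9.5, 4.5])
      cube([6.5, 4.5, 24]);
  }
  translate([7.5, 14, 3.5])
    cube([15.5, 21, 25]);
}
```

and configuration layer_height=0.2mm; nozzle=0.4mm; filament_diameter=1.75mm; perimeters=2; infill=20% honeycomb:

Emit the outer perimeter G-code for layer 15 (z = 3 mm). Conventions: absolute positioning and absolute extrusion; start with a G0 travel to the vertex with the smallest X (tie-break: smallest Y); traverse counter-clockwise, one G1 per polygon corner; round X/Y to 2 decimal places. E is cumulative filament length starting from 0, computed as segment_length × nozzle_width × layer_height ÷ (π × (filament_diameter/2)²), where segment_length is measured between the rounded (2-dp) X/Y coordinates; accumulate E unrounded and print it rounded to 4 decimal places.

At z = 3 mm: the 11×16 cube contributes its full rectangle; the cube at (13, 9.5) does not reach this height (z outside [4.5, 28.5]); Combining (union): only the 11×16 cube is present, so the union is just that shape — 1 connected region; the cube at (7.5, 14) does not reach this height (z outside [3.5, 28.5]); Subtracting the remaining from the first: none of the subtracted shapes is present at this height, so that combined region is unchanged — 1 connected region. The outline is a single polygon with 4 vertices. Extrusion per mm of travel: 0.4 × 0.2 / (π × 0.875²) = 0.033260. Accumulating E over each segment gives final E = 1.7960.

G0 X0.00 Y0.00 Z3.00
G1 X11.00 Y0.00 E0.3659
G1 X11.00 Y16.00 E0.8980
G1 X0.00 Y16.00 E1.2639
G1 X0.00 Y0.00 E1.7960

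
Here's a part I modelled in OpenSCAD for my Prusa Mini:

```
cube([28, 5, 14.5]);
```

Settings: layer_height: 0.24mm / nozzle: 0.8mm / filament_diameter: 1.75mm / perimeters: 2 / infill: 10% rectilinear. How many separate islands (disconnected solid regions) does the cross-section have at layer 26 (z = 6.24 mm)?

At z = 6.24 mm: the 28×5 cube contributes its full rectangle. Overall, the cross-section is a single solid region. Island count = 1.

1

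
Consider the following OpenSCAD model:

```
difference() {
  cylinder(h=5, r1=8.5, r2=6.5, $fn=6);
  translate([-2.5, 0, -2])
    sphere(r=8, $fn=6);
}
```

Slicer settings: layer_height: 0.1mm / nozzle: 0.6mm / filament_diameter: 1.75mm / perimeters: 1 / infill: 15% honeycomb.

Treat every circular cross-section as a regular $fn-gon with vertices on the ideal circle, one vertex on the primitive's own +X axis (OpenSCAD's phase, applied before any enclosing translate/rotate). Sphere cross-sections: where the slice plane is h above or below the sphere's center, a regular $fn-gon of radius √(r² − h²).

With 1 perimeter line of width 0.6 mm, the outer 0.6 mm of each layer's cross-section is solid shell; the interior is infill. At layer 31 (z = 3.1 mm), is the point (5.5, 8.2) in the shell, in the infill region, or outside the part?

outside

At z = 3.1 mm: the cone contributes a regular 6-gon of circumradius 7.260 (interpolated between r1=8.5 and r2=6.5 at t=0.620); the sphere at (-2.5, 0): section is a regular 6-gon, circumradius = √(r²−h²) = √(8²−5.1²) = 6.164; After the difference (first − rest): starting from the cone, the r=8 sphere at (-2.5, 0) partially overlaps it — only the 83.72 mm² overlap (of its 98.70 mm²) is removed, clipping the outline — 1 connected region. Overall, the cross-section is a single solid region. The nearest boundary edge runs (-3.63, 6.29)→(3.63, 6.29); distance from the point to it = 2.67 mm. The point is not inside any of the regions above, so it lies outside the cross-section (2.67 mm from the nearest boundary).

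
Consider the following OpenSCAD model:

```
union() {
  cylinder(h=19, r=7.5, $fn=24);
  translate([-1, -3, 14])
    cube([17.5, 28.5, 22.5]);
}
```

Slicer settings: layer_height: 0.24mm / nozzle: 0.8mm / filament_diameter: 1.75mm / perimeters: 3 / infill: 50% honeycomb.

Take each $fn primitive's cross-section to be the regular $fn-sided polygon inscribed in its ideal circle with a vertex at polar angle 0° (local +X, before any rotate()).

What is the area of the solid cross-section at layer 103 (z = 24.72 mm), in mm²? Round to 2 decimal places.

At z = 24.72 mm: the cylinder is absent (z outside [0, 19]); the 17.5×28.5 cube at (-1, -3) contributes its full rectangle (area 498.75 mm²); Combining (union): only the 17.5×28.5 cube at (-1, -3) is present, so the union is just that shape — area = 498.75 mm². Overall, the cross-section is a single solid region. Net area = 498.75 mm².

498.75 mm²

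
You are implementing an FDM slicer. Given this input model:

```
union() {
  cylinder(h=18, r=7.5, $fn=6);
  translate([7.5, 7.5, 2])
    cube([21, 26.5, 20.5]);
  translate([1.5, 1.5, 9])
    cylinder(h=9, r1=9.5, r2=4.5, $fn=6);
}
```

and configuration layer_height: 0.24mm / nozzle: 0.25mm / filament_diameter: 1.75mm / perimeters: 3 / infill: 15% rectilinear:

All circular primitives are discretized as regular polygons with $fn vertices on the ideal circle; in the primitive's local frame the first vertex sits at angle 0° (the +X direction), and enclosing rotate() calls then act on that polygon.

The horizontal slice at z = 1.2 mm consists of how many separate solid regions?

1

At z = 1.2 mm: the r=7.5 cylinder gives a regular 6-gon of circumradius 7.5 (constant along its height); the cube at (7.5, 7.5) is absent (z outside [2, 22.5]); the cone at (1.5, 1.5) does not reach this height (z outside [9, 18]); Combining (union): only the r=7.5 cylinder is present, so the union is just that shape — 1 connected region. The result has 1 disconnected region.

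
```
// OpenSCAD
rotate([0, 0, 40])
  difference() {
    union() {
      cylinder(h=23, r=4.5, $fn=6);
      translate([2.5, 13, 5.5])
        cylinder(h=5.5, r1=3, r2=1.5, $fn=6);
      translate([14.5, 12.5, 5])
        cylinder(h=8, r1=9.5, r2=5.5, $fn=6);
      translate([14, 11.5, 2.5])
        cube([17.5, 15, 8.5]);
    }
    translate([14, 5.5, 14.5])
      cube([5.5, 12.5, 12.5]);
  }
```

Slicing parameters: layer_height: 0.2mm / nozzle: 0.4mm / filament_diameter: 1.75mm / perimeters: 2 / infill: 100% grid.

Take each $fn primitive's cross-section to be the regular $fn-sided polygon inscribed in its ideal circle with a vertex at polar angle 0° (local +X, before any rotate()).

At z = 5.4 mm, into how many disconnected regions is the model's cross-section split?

At z = 5.4 mm: the r=4.5 cylinder gives a regular 6-gon of circumradius 4.5 (constant along its height); the cone at (2.5, 13) does not reach this height (z outside [5.5, 11]); the cone at (14.5, 12.5) contributes a regular 6-gon of circumradius 9.300 (interpolated between r1=9.5 and r2=5.5 at t=0.050); the cube at (14, 11.5) is present — its section is the full 17.5×15 rectangle; Taking the union: the regions partially overlap (shared area 69.72 mm²), so overlapping operands fuse into one piece — 2 connected regions; the cube at (14, 5.5) does not reach this height (z outside [14.5, 27]); Taking the first minus the rest: none of the subtracted shapes is present at this height, so the result so far is unchanged — 2 connected regions; (rotated 40° about Z; rotation is an isometry so areas/perimeters/island counts are preserved). The result has 2 disconnected regions.

2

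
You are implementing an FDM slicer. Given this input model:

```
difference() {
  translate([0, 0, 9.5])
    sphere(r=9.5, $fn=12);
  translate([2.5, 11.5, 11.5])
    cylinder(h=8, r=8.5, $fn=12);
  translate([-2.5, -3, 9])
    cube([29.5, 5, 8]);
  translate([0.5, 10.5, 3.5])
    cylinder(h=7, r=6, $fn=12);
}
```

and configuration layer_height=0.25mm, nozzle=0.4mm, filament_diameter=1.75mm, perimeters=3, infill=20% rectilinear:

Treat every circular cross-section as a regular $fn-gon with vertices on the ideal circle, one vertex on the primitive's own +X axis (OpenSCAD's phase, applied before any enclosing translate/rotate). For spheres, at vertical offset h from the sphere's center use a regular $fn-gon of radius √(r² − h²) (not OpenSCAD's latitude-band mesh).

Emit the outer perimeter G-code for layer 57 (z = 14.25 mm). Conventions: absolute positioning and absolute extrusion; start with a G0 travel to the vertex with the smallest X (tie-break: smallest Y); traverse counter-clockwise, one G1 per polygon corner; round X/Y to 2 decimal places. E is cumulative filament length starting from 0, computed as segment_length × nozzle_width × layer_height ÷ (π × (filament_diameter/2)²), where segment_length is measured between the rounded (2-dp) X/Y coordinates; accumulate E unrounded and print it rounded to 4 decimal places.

At z = 14.25 mm: the sphere: section is a regular 12-gon, circumradius = √(r²−h²) = √(9.5²−4.75²) = 8.227; the cylinder at (2.5, 11.5): section is a regular 12-gon, circumradius r=8.5; the cube at (-2.5, -3) is present — its section is the full 29.5×5 rectangle; the cylinder at (0.5, 10.5) is absent (z outside [3.5, 10.5]); Subtracting the remaining from the first: starting from the r=9.5 sphere, the r=8.5 cylinder at (2.5, 11.5) partially overlaps it — only the 35.67 mm² overlap (of its 216.75 mm²) is removed, clipping the outline; the 29.5×5 cube at (-2.5, -3) partially overlaps it — only the 51.89 mm² overlap (of its 147.50 mm²) is removed, clipping the outline — 1 connected region. The outline is a single polygon with 17 vertices. Extrusion per mm of travel: 0.4 × 0.25 / (π × 0.875²) = 0.041575. Accumulating E over each segment gives final E = 2.9481.

G0 X-8.23 Y0.00 Z14.25
G1 X-7.13 Y-4.11 E0.1769
G1 X-4.11 Y-7.12 E0.3542
G1 X0.00 Y-8.23 E0.5312
G1 X4.11 Y-7.12 E0.7082
G1 X7.12 Y-4.11 E0.8851
G1 X7.42 Y-3.00 E0.9329
G1 X-2.50 Y-3.00 E1.3454
G1 X-2.50 Y2.00 E1.5532
G1 X7.69 Y2.00 E1.9769
G1 X7.12 Y4.11 E2.0678
G1 X6.92 Y4.31 E2.0795
G1 X6.75 Y4.14 E2.0895
G1 X2.50 Y3.00 E2.2724
G1 X-1.75 Y4.14 E2.4554
G1 X-4.42 Y6.81 E2.6124
G1 X-7.12 Y4.11 E2.7711
G1 X-8.23 Y0.00 E2.9481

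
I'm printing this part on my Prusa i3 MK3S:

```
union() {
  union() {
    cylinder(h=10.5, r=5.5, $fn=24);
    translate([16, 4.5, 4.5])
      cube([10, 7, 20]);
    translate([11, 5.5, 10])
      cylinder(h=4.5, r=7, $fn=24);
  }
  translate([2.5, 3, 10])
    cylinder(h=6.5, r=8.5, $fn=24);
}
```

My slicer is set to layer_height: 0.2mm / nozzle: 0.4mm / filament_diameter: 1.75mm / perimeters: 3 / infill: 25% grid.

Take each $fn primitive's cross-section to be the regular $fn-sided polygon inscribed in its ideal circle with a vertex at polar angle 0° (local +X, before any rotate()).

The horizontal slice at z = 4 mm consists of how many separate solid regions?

1

At z = 4 mm: the r=5.5 cylinder contributes a regular 24-gon of circumradius 5.5; the cube at (16, 4.5) is not intersected at this z (z outside [4.5, 24.5]); the cylinder at (11, 5.5) does not reach this height (z outside [10, 14.5]); Combining (union): only the r=5.5 cylinder is present, so the union is just that shape — 1 connected region; the cylinder at (2.5, 3) is absent (z outside [10, 16.5]); Taking the union: only that combined region is present, so the union is just that shape — 1 connected region. The result has 1 disconnected region.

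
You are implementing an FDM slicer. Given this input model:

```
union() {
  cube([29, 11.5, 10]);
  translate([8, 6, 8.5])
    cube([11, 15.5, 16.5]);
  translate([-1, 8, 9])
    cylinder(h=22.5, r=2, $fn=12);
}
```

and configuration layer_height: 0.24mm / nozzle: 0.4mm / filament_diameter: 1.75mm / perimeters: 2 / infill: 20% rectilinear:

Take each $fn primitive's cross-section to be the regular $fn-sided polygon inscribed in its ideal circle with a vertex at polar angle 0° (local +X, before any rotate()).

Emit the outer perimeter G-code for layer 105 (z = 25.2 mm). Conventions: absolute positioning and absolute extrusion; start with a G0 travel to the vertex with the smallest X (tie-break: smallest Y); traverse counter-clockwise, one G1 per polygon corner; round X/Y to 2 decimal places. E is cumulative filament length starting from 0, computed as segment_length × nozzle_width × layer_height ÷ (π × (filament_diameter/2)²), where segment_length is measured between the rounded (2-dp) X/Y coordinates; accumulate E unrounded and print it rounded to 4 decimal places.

G0 X-3.00 Y8.00 Z25.20
G1 X-2.73 Y7.00 E0.0413
G1 X-2.00 Y6.27 E0.0825
G1 X-1.00 Y6.00 E0.1239
G1 X0.00 Y6.27 E0.1652
G1 X0.73 Y7.00 E0.2064
G1 X1.00 Y8.00 E0.2478
G1 X0.73 Y9.00 E0.2891
G1 X0.00 Y9.73 E0.3303
G1 X-1.00 Y10.00 E0.3717
G1 X-2.00 Y9.73 E0.4130
G1 X-2.73 Y9.00 E0.4542
G1 X-3.00 Y8.00 E0.4955

At z = 25.2 mm: the cube does not reach this height (z outside [0, 10]); the cube at (8, 6) does not reach this height (z outside [8.5, 25]); the cylinder at (-1, 8): section is a regular 12-gon, circumradius r=2; Taking the union: only the r=2 cylinder at (-1, 8) is present, so the union is just that shape — 1 connected region. The outline is a single polygon with 12 vertices. Extrusion per mm of travel: 0.4 × 0.24 / (π × 0.875²) = 0.039912. Accumulating E over each segment gives final E = 0.4955.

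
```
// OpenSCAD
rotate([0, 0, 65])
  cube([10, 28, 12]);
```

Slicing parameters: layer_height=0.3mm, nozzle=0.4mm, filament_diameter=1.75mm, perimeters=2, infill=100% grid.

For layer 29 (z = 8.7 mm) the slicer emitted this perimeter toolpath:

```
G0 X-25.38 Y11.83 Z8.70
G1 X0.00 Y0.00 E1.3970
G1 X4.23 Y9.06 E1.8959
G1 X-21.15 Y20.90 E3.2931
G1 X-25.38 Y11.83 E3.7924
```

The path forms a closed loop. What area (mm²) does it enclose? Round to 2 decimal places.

280.13 mm²

Apply the shoelace formula to the sequence of (X, Y) vertices; enclosed area = 280.13 mm².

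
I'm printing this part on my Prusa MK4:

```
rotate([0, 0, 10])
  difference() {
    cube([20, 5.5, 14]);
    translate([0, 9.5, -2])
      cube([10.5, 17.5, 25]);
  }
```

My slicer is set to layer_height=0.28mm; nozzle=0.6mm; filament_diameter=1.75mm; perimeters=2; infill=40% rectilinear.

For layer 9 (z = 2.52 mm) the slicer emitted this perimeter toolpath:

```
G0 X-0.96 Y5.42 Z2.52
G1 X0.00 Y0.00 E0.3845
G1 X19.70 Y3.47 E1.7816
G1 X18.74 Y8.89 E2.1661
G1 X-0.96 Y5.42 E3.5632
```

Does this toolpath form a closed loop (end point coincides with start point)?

yes

Start point (G0): (-0.96, 5.42). End point (last G1): the path returns to the start — closed.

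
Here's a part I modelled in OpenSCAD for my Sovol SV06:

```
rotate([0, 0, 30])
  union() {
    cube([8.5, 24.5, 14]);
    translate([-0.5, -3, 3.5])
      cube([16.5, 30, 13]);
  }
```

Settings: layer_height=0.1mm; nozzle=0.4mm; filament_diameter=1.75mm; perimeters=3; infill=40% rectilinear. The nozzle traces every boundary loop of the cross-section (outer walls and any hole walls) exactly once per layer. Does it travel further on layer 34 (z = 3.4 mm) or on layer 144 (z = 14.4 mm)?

Layer 34 (z = 3.4): the cube (footprint 8.5×24.5) is included at this height (perimeter 66.00 mm); the cube at (-0.5, -3) does not reach this height (z outside [3.5, 16.5]); Taking the union: only the 8.5×24.5 cube is present, so the union is just that shape — boundary = 66.00 mm; (rotated 30° about Z; rotation is an isometry so areas/perimeters/island counts are preserved). So its perimeter = 66.00 mm. Layer 144 (z = 14.4): the cube is absent (z outside [0, 14]); the cube at (-0.5, -3) is present — its section is the full 16.5×30 rectangle (perimeter 93.00 mm); Combining (union): only the 16.5×30 cube at (-0.5, -3) is present, so the union is just that shape — boundary = 93.00 mm; (whole slice rotated 30° about Z — lengths, areas and connectivity unchanged). So its perimeter = 93.00 mm. Layer 144 is larger (93.00 vs 66.00 mm).

layer 144 (z = 14.4 mm)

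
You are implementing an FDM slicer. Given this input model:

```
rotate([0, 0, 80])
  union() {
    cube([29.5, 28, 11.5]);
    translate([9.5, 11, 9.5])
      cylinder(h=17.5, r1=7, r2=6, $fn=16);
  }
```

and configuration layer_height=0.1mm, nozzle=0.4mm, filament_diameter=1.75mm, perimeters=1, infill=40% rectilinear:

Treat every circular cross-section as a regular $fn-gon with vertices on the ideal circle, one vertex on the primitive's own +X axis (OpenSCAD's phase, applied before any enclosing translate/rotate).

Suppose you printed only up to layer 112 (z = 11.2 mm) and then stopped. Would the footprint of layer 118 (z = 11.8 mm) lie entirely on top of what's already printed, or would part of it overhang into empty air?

entirely on top

Compare the two slices. At z = 11.2: the cube is present — its section is the full 29.5×28 rectangle (area 826.00 mm²); the cone at (9.5, 11) contributes a regular 16-gon of circumradius 6.903 (interpolated between r1=7 and r2=6 at t=0.097) (area = (16/2)·6.903²·sin(360°/16) = 145.88 mm²); Combining (union): the cone at (9.5, 11) lies entirely inside the 29.5×28 cube, so the union is just the 29.5×28 cube — area = 826.00 mm²; (rotated 80° about Z; rotation is an isometry so areas/perimeters/island counts are preserved). At z = 11.8: the cube does not reach this height (z outside [0, 11.5]); the cone at (9.5, 11) (r1=7→r2=6) has section circumradius 6.869 here — a regular 16-gon (area = (16/2)·6.869²·sin(360°/16) = 144.43 mm²); Taking the union: only the cone at (9.5, 11) is present, so the union is just that shape — area = 144.43 mm²; (rotated 80° about Z; rotation is an isometry so areas/perimeters/island counts are preserved). Checking containment: the cross-section at z = 11.8 is a subset of the cross-section at z = 11.2.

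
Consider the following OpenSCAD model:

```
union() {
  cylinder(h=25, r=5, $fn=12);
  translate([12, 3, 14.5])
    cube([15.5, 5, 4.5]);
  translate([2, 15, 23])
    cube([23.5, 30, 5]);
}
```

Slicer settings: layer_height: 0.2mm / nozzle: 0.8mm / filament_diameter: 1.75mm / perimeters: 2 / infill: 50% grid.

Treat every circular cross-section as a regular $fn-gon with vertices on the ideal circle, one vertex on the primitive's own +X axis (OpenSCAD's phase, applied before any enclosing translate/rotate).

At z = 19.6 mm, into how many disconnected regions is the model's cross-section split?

1

At z = 19.6 mm: the cylinder: section is a regular 12-gon, circumradius r=5; the cube at (12, 3) is not intersected at this z (z outside [14.5, 19]); the cube at (2, 15) is absent (z outside [23, 28]); Taking the union: only the r=5 cylinder is present, so the union is just that shape — 1 connected region. The result has 1 disconnected region.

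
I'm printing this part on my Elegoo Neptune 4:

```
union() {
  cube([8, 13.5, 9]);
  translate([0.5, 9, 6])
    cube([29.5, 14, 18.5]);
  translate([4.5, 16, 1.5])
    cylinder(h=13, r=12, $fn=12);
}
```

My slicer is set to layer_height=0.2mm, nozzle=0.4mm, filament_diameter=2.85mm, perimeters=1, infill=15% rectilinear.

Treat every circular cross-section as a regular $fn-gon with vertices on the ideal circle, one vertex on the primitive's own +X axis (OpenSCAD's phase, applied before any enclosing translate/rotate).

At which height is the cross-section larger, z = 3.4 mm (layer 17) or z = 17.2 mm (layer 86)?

Layer 17 (z = 3.4): the cube (footprint 8×13.5) is included at this height (area 108.00 mm²); the cube at (0.5, 9) is absent (z outside [6, 24.5]); the r=12 cylinder at (4.5, 16) gives a regular 12-gon of circumradius 12 (constant along its height) (area = (12/2)·12.000²·sin(360°/12) = 432.00 mm²); Taking the union: the regions partially overlap — summed areas 540.00 mm² minus the doubly-counted overlap 71.65 mm² gives 468.35 mm² — area = 468.35 mm². So its area = 468.35 mm². Layer 86 (z = 17.2): the cube is not intersected at this z (z outside [0, 9]); the cube at (0.5, 9) is present — its section is the full 29.5×14 rectangle (area 413.00 mm²); the cylinder at (4.5, 16) is absent (z outside [1.5, 14.5]); Combining (union): only the 29.5×14 cube at (0.5, 9) is present, so the union is just that shape — area = 413.00 mm². So its area = 413.00 mm². Layer 17 is larger (468.35 vs 413.00 mm²).

layer 17 (z = 3.4 mm)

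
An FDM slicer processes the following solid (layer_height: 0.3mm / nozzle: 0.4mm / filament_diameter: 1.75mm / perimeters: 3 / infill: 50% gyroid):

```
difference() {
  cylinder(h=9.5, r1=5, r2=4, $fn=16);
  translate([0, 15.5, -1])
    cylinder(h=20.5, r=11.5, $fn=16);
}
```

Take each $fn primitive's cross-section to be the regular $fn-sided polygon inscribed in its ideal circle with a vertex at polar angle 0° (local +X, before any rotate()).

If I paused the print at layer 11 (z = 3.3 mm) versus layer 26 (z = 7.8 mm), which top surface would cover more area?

Layer 11 (z = 3.3): the cone: at t=0.347 of its height the radius interpolates to r₁+(r₂−r₁)t = 4.653, giving a regular 16-gon of that circumradius (area = (16/2)·4.653²·sin(360°/16) = 66.27 mm²); the r=11.5 cylinder at (0, 15.5) gives a regular 16-gon of circumradius 11.5 (constant along its height) (area = (16/2)·11.500²·sin(360°/16) = 404.88 mm²); Taking the first minus the rest: starting from the cone (66.27 mm²), the r=11.5 cylinder at (0, 15.5) partially overlaps it — only the 1.07 mm² overlap (of its 404.88 mm²) is removed, clipping the outline — area = 65.20 mm². So its area = 65.20 mm². Layer 26 (z = 7.8): the cone contributes a regular 16-gon of circumradius 4.179 (interpolated between r1=5 and r2=4 at t=0.821) (area = (16/2)·4.179²·sin(360°/16) = 53.46 mm²); the cylinder at (0, 15.5): section is a regular 16-gon, circumradius r=11.5 (area = (16/2)·11.500²·sin(360°/16) = 404.88 mm²); After the difference (first − rest): starting from the cone (53.46 mm²), the r=11.5 cylinder at (0, 15.5) partially overlaps it — only the 0.08 mm² overlap (of its 404.88 mm²) is removed, clipping the outline — area = 53.38 mm². So its area = 53.38 mm². Layer 11 is larger (65.20 vs 53.38 mm²).

layer 11 (z = 3.3 mm)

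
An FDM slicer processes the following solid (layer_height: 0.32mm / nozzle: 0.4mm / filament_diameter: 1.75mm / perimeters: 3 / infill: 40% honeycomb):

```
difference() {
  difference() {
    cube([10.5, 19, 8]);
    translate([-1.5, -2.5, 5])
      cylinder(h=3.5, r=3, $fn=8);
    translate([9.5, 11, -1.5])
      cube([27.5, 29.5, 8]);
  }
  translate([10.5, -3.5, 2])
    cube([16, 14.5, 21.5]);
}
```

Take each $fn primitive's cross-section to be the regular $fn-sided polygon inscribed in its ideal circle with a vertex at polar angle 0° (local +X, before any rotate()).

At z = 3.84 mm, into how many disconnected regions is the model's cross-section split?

At z = 3.84 mm: the 10.5×19 cube contributes its full rectangle; the cylinder at (-1.5, -2.5) is not intersected at this z (z outside [5, 8.5]); the cube at (9.5, 11) (footprint 27.5×29.5) is included at this height; Taking the first minus the rest: starting from the 10.5×19 cube, the 27.5×29.5 cube at (9.5, 11) partially overlaps it — only the 8.00 mm² overlap (of its 811.25 mm²) is removed, clipping the outline — 1 connected region; the 16×14.5 cube at (10.5, -3.5) contributes its full rectangle; Subtracting the remaining from the first: starting from the result so far, the 16×14.5 cube at (10.5, -3.5) misses the remaining region (no effect) — 1 connected region. The result has 1 disconnected region.

1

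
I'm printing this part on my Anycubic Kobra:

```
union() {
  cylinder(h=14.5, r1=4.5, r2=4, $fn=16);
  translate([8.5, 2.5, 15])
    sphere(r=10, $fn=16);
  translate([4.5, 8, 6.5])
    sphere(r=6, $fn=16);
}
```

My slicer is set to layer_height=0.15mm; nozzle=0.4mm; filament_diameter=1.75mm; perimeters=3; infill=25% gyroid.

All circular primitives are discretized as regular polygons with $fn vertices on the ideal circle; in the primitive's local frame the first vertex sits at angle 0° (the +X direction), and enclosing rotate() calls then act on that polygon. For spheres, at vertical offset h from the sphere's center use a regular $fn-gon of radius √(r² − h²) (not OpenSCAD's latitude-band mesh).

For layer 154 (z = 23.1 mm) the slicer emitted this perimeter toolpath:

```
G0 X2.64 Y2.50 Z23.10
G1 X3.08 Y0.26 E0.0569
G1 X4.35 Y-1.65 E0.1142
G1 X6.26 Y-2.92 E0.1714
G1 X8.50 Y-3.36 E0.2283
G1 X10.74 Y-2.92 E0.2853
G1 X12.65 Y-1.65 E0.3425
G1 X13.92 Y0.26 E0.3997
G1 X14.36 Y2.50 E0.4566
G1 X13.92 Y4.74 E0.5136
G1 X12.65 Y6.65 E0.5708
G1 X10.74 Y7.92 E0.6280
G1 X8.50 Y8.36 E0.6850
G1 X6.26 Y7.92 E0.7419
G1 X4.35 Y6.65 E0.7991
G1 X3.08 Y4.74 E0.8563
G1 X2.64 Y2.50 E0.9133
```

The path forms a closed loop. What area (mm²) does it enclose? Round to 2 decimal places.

105.29 mm²

Apply the shoelace formula to the sequence of (X, Y) vertices; enclosed area = 105.29 mm².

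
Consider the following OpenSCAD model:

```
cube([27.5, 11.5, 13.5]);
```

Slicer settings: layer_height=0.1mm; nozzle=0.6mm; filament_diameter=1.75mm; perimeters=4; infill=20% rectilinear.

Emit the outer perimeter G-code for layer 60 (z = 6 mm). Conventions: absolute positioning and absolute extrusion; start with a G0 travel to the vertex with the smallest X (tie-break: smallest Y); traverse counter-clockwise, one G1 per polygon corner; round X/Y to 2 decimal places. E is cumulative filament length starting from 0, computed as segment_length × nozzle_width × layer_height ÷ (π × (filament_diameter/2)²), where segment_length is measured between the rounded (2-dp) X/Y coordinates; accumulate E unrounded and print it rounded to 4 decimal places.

G0 X0.00 Y0.00 Z6.00
G1 X27.50 Y0.00 E0.6860
G1 X27.50 Y11.50 E0.9729
G1 X0.00 Y11.50 E1.6588
G1 X0.00 Y0.00 E1.9457

At z = 6 mm: the cube is present — its section is the full 27.5×11.5 rectangle. The outline is a single polygon with 4 vertices. Extrusion per mm of travel: 0.6 × 0.1 / (π × 0.875²) = 0.024945. Accumulating E over each segment gives final E = 1.9457.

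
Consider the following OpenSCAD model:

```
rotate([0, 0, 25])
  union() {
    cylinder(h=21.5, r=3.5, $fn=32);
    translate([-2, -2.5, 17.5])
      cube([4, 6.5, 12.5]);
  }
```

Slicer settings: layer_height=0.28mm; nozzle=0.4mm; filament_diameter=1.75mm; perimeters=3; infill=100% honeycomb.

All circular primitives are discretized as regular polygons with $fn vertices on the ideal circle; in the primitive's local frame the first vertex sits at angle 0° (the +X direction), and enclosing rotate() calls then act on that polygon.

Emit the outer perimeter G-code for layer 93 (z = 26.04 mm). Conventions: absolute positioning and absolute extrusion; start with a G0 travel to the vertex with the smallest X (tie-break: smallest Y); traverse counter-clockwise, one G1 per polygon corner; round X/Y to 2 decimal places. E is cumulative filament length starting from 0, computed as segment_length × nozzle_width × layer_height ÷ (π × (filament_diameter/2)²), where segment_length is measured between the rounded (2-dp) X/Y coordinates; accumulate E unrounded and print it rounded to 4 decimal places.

G0 X-3.50 Y2.78 Z26.04
G1 X-0.76 Y-3.11 E0.3025
G1 X2.87 Y-1.42 E0.4889
G1 X0.12 Y4.47 E0.7916
G1 X-3.50 Y2.78 E0.9776

At z = 26.04 mm: the cylinder is not intersected at this z (z outside [0, 21.5]); the 4×6.5 cube at (-2, -2.5) contributes its full rectangle; Taking the union: only the 4×6.5 cube at (-2, -2.5) is present, so the union is just that shape — 1 connected region; (rotated 25° about Z; rotation is an isometry so areas/perimeters/island counts are preserved). The outline is a single polygon with 4 vertices. Extrusion per mm of travel: 0.4 × 0.28 / (π × 0.875²) = 0.046564. Accumulating E over each segment gives final E = 0.9776.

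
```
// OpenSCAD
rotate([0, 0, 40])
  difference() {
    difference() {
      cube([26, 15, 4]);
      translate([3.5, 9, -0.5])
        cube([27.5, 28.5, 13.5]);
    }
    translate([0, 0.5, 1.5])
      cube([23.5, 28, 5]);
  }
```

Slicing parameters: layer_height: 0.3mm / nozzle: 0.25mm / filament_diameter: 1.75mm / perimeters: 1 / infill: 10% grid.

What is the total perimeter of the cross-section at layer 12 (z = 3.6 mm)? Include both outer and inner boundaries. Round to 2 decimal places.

At z = 3.6 mm: the cube (footprint 26×15) is included at this height (perimeter 82.00 mm); the cube at (3.5, 9) is present — its section is the full 27.5×28.5 rectangle (perimeter 112.00 mm); After the difference (first − rest): starting from the 26×15 cube, the 27.5×28.5 cube at (3.5, 9) partially overlaps it — only the 135.00 mm² overlap (of its 783.75 mm²) is removed, clipping the outline — boundary = 82.00 mm; the cube at (0, 0.5) (footprint 23.5×28) is included at this height (perimeter 103.00 mm); Subtracting the remaining from the first: starting from the result so far, the 23.5×28 cube at (0, 0.5) partially overlaps it — only the 220.75 mm² overlap (of its 658.00 mm²) is removed, clipping the outline — boundary = 70.00 mm; (whole slice rotated 40° about Z — lengths, areas and connectivity unchanged). Overall, the cross-section is a single solid region. Total boundary length (outer) = 70.00 mm.

70.00 mm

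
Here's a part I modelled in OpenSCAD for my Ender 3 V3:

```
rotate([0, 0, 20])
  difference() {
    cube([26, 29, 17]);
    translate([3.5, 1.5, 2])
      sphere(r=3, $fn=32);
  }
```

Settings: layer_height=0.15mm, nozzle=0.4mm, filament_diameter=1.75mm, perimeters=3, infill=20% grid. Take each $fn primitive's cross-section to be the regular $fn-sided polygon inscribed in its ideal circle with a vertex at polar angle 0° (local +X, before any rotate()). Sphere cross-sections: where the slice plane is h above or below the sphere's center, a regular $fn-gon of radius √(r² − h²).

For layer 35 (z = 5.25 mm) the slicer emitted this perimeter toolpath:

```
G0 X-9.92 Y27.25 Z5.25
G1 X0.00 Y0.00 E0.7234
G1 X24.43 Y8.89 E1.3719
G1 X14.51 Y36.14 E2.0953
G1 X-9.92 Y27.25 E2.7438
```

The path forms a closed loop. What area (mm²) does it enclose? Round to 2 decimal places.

753.91 mm²

Apply the shoelace formula to the sequence of (X, Y) vertices; enclosed area = 753.91 mm².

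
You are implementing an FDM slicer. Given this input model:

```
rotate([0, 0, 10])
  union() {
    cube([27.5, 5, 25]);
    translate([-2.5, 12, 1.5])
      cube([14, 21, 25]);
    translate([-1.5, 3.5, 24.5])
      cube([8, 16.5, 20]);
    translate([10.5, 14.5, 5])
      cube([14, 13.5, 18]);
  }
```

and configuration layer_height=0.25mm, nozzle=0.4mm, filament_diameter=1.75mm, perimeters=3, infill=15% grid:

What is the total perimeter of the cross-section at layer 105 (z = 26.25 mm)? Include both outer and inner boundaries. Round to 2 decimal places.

At z = 26.25 mm: the cube is not intersected at this z (z outside [0, 25]); the cube at (-2.5, 12) (footprint 14×21) is included at this height (perimeter 70.00 mm); the 8×16.5 cube at (-1.5, 3.5) contributes its full rectangle (perimeter 49.00 mm); the cube at (10.5, 14.5) is not intersected at this z (z outside [5, 23]); Merging all regions: the regions partially overlap (shared area 64.00 mm²), so the edge portions inside another operand are dropped and the merged outline is re-measured after clipping — boundary = 87.00 mm; (whole slice rotated 10° about Z — lengths, areas and connectivity unchanged). Overall, the cross-section is a single solid region. Total boundary length (outer) = 87.00 mm.

87.00 mm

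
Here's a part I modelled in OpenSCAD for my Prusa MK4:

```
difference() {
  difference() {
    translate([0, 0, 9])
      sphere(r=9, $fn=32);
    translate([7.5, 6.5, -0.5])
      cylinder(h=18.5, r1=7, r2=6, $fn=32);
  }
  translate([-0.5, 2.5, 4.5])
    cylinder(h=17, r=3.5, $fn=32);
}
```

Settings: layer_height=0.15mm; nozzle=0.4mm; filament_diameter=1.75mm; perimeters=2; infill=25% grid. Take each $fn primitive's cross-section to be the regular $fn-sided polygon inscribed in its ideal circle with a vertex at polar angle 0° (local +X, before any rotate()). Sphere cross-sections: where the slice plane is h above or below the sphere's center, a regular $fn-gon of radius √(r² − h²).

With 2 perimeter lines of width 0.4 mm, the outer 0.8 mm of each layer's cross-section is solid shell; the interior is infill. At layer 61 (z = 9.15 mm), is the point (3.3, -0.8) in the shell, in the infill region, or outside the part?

infill

At z = 9.15 mm: the sphere: section is a regular 32-gon, circumradius = √(r²−h²) = √(9²−0.15²) = 8.999; the cone at (7.5, 6.5): at t=0.522 of its height the radius interpolates to r₁+(r₂−r₁)t = 6.478, giving a regular 32-gon of that circumradius; Taking the first minus the rest: starting from the r=9 sphere, the cone at (7.5, 6.5) partially overlaps it — only the 44.14 mm² overlap (of its 131.01 mm²) is removed, clipping the outline — 1 connected region; the cylinder at (-0.5, 2.5): section is a regular 32-gon, circumradius r=3.5; Subtracting the remaining from the first: starting from that combined region, the r=3.5 cylinder at (-0.5, 2.5) partially overlaps it — only the 35.45 mm² overlap (of its 38.24 mm²) is removed, clipping the outline — 1 connected region. Overall, the cross-section is a single solid region. The nearest boundary edge runs (1.97, 0.03)→(2.41, 0.56); distance from the point to it = 1.55 mm. The point is inside the cross-section and 1.55 mm from the nearest boundary — more than the 0.8 mm shell width (2 × 0.4), so it's in the infill interior.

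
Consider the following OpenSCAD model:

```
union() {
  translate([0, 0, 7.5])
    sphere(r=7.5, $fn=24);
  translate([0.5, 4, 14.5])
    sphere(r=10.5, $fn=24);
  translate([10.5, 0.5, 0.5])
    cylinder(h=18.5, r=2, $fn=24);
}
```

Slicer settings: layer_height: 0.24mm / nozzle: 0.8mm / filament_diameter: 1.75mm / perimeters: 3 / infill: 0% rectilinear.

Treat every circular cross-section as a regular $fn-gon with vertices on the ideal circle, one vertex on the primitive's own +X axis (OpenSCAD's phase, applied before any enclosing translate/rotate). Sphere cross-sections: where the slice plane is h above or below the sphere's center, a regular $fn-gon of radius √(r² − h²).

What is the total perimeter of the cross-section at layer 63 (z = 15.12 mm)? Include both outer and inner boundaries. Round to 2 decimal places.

At z = 15.12 mm: the sphere is not intersected at this z (|z−center|=7.620 > r=7.5); the r=10.5 sphere at (0.5, 4) contributes a regular 24-gon of circumradius √(10.5²−0.62²) = 10.482 (perimeter = 2·24·10.482·sin(180°/24) = 65.67 mm); the r=2 cylinder at (10.5, 0.5) contributes a regular 24-gon of circumradius 2 (perimeter = 2·24·2.000·sin(180°/24) = 12.53 mm); Merging all regions: the regions partially overlap (shared area 5.29 mm²), so the edge portions inside another operand are dropped and the merged outline is re-measured after clipping — boundary = 68.68 mm. Overall, the cross-section is a single solid region. Total boundary length (outer) = 68.68 mm.

68.68 mm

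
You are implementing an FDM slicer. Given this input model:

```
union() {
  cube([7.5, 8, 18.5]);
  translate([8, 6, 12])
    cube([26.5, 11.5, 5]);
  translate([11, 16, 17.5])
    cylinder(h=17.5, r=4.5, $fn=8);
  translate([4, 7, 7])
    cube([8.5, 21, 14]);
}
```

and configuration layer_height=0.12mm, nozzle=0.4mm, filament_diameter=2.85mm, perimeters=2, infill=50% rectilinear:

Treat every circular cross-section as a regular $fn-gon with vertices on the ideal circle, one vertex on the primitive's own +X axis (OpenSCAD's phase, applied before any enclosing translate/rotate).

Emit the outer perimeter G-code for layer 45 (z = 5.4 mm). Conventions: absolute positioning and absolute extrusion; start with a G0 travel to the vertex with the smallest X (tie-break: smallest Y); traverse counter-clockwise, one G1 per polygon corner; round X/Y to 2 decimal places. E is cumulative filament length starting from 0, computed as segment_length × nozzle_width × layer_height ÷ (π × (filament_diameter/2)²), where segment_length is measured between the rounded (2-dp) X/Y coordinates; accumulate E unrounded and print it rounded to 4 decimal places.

G0 X0.00 Y0.00 Z5.40
G1 X7.50 Y0.00 E0.0564
G1 X7.50 Y8.00 E0.1166
G1 X0.00 Y8.00 E0.1731
G1 X0.00 Y0.00 E0.2333

At z = 5.4 mm: the 7.5×8 cube contributes its full rectangle; the cube at (8, 6) is not intersected at this z (z outside [12, 17]); the cylinder at (11, 16) does not reach this height (z outside [17.5, 35]); the cube at (4, 7) is not intersected at this z (z outside [7, 21]); Taking the union: only the 7.5×8 cube is present, so the union is just that shape — 1 connected region. The outline is a single polygon with 4 vertices. Extrusion per mm of travel: 0.4 × 0.12 / (π × 1.425²) = 0.007524. Accumulating E over each segment gives final E = 0.2333.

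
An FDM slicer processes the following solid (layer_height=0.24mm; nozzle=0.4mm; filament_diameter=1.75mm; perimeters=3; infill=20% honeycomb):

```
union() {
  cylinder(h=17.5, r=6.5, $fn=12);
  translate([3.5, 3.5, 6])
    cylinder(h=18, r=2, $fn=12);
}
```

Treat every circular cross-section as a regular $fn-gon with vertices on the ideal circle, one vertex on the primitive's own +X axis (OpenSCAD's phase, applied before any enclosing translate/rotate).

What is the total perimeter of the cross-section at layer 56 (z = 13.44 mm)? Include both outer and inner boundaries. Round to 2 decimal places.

40.75 mm

At z = 13.44 mm: the cylinder: section is a regular 12-gon, circumradius r=6.5 (perimeter = 2·12·6.500·sin(180°/12) = 40.38 mm); the r=2 cylinder at (3.5, 3.5) contributes a regular 12-gon of circumradius 2 (perimeter = 2·12·2.000·sin(180°/12) = 12.42 mm); Combining (union): the regions partially overlap (shared area 10.75 mm²), so the edge portions inside another operand are dropped and the merged outline is re-measured after clipping — boundary = 40.75 mm. Overall, the cross-section is a single solid region. Total boundary length (outer) = 40.75 mm.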